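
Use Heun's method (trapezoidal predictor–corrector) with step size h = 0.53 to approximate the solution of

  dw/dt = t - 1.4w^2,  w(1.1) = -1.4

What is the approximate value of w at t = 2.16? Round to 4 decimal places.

-48.2466

Heun: k1 = f(t_n, w_n); k2 = f(t_n + h, w_n + h·k1); w_{n+1} = w_n + (h/2)·(k1 + k2).
t=1.100000, w=-1.400000:
  k1 = f(1.100000, -1.400000) = -1.644000
  k2 = f(1.630000, -2.271320) = -5.592452
  w ← -1.400000 + (0.53/2)·(-1.644000 + (-5.592452)) = -3.317660
t=1.630000, w=-3.317660:
  k1 = f(1.630000, -3.317660) = -13.779614
  k2 = f(2.160000, -10.620855) = -155.763592
  w ← -3.317660 + (0.53/2)·(-13.779614 + (-155.763592)) = -48.246609
w(2.16) ≈ -48.2466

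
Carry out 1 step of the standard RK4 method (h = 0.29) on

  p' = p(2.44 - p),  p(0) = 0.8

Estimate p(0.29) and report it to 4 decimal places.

1.2137

RK4: k1 = f(t_n, p_n); k2 = f(t_n + h/2, p_n + (h/2)·k1); k3 = f(t_n + h/2, p_n + (h/2)·k2); k4 = f(t_n + h, p_n + h·k3); p_{n+1} = p_n + (h/6)·(k1 + 2k2 + 2k3 + k4).
t=0.000000, p=0.800000:
  k1 = f(0.000000, 0.800000) = 1.312000
  k2 = f(0.145000, 0.990240) = 1.435610
  k3 = f(0.145000, 1.008163) = 1.443525
  k4 = f(0.290000, 1.218622) = 1.488398
  p ← 0.800000 + (0.29/6)·(k1 + 2k2 + 2k3 + k4) = 1.213669
p(0.29) ≈ 1.2137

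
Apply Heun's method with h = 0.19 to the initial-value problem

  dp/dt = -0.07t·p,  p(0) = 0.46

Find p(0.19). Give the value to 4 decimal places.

0.4594

Heun: k1 = f(t_n, p_n); k2 = f(t_n + h, p_n + h·k1); p_{n+1} = p_n + (h/2)·(k1 + k2).
t=0.000000, p=0.460000:
  k1 = f(0.000000, 0.460000) = 0.000000
  k2 = f(0.190000, 0.460000) = -0.006118
  p ← 0.460000 + (0.19/2)·(0.000000 + (-0.006118)) = 0.459419
p(0.19) ≈ 0.4594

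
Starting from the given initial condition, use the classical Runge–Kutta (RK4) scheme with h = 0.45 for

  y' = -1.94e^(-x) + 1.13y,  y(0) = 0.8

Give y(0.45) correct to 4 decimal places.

0.3962

RK4: k1 = f(x_n, y_n); k2 = f(x_n + h/2, y_n + (h/2)·k1); k3 = f(x_n + h/2, y_n + (h/2)·k2); k4 = f(x_n + h, y_n + h·k3); y_{n+1} = y_n + (h/6)·(k1 + 2k2 + 2k3 + k4).
x=0.000000, y=0.800000:
  k1 = f(0.000000, 0.800000) = -1.036000
  k2 = f(0.225000, 0.566900) = -0.908524
  k3 = f(0.225000, 0.595582) = -0.876114
  k4 = f(0.450000, 0.405749) = -0.778502
  y ← 0.800000 + (0.45/6)·(k1 + 2k2 + 2k3 + k4) = 0.396217
y(0.45) ≈ 0.3962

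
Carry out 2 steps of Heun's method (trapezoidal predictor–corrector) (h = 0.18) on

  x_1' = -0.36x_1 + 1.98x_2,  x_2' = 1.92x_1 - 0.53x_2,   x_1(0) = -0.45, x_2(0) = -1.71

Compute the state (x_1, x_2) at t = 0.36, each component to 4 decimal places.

Heun on (x_1,x_2): k1 = f(t_n, state_n); k2 = f(t_n + h, state_n + h·k1); state_{n+1} = state_n + (h/2)·(k1 + k2).
0.000000: (-0.450000, -1.710000)
  k1 = (-3.223800, 0.042300)
  predictor → (-1.030284, -1.702386)
  k2 = (-2.999822, -1.075881)
  → (-1.010126, -1.803022)
0.180000: (-1.010126, -1.803022)
  k1 = (-3.206339, -0.983840)
  predictor → (-1.587267, -1.980113)
  k2 = (-3.349209, -1.998092)
  → (-1.600125, -2.071396)
(x_1(0.36), x_2(0.36)) ≈ (-1.6001, -2.0714)

-1.6001, -2.0714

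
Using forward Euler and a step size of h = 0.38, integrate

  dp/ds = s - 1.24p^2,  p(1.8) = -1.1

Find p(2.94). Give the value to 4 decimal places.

Euler: p_{n+1} = p_n + h·f(s_n, p_n).
s=1.800000, p=-1.100000: f=0.299600 → p ← -1.100000 + 0.38·0.299600 = -0.986152
s=2.180000, p=-0.986152: f=0.974105 → p ← -0.986152 + 0.38·0.974105 = -0.615992
s=2.560000, p=-0.615992: f=2.089487 → p ← -0.615992 + 0.38·2.089487 = 0.178013
p(2.94) ≈ 0.1780

0.1780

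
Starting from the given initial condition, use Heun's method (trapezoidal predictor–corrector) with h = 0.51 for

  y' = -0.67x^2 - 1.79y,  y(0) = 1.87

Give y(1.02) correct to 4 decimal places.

Heun: k1 = f(x_n, y_n); k2 = f(x_n + h, y_n + h·k1); y_{n+1} = y_n + (h/2)·(k1 + k2).
x=0.000000, y=1.870000:
  k1 = f(0.000000, 1.870000) = -3.347300
  k2 = f(0.510000, 0.162877) = -0.465817
  y ← 1.870000 + (0.51/2)·(-3.347300 + (-0.465817)) = 0.897655
x=0.510000, y=0.897655:
  k1 = f(0.510000, 0.897655) = -1.781070
  k2 = f(1.020000, -0.010690) = -0.677932
  y ← 0.897655 + (0.51/2)·(-1.781070 + (-0.677932)) = 0.270610
y(1.02) ≈ 0.2706

0.2706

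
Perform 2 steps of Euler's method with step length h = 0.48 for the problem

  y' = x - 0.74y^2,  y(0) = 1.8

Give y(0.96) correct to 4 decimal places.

0.7299

Euler: y_{n+1} = y_n + h·f(x_n, y_n).
x=0.000000, y=1.800000: f=-2.397600 → y ← 1.800000 + 0.48·(-2.397600) = 0.649152
x=0.480000, y=0.649152: f=0.168165 → y ← 0.649152 + 0.48·0.168165 = 0.729871
y(0.96) ≈ 0.7299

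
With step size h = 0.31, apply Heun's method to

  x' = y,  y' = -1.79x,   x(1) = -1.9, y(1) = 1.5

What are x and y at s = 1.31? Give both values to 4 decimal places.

-1.2716, 2.4253

Heun on (x,y): k1 = f(s_n, state_n); k2 = f(s_n + h, state_n + h·k1); state_{n+1} = state_n + (h/2)·(k1 + k2).
1.000000: (-1.900000, 1.500000)
  k1 = (1.500000, 3.401000)
  predictor → (-1.435000, 2.554310)
  k2 = (2.554310, 2.568650)
  → (-1.271582, 2.425296)
(x(1.31), y(1.31)) ≈ (-1.2716, 2.4253)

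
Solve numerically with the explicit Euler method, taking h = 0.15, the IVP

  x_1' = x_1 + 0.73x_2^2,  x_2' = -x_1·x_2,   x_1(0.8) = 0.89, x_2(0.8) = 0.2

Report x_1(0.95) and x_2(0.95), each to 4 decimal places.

1.0279, 0.1733

Euler on (x_1,x_2): x_1_{n+1} = x_1_n + h·x_1', x_2_{n+1} = x_2_n + h·x_2'.
0.800000: (0.890000, 0.200000); f=(0.919200, -0.178000) → (1.027880, 0.173300)
(x_1(0.95), x_2(0.95)) ≈ (1.0279, 0.1733)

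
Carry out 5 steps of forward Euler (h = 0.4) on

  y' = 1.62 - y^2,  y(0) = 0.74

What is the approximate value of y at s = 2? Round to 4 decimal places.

Euler: y_{n+1} = y_n + h·f(s_n, y_n).
s=0.000000, y=0.740000: f=1.072400 → y ← 0.740000 + 0.4·1.072400 = 1.168960
s=0.400000, y=1.168960: f=0.253533 → y ← 1.168960 + 0.4·0.253533 = 1.270373
s=0.800000, y=1.270373: f=0.006152 → y ← 1.270373 + 0.4·0.006152 = 1.272834
s=1.200000, y=1.272834: f=-0.000106 → y ← 1.272834 + 0.4·(-0.000106) = 1.272791
s=1.600000, y=1.272791: f=0.000002 → y ← 1.272791 + 0.4·0.000002 = 1.272792
y(2) ≈ 1.2728

1.2728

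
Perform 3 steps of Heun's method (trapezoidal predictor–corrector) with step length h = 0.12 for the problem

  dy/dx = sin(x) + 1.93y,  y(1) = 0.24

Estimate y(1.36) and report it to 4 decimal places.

0.9460

Heun: k1 = f(x_n, y_n); k2 = f(x_n + h, y_n + h·k1); y_{n+1} = y_n + (h/2)·(k1 + k2).
x=1.000000, y=0.240000:
  k1 = f(1.000000, 0.240000) = 1.304671
  k2 = f(1.120000, 0.396561) = 1.665462
  y ← 0.240000 + (0.12/2)·(1.304671 + 1.665462) = 0.418208
x=1.120000, y=0.418208:
  k1 = f(1.120000, 0.418208) = 1.707242
  k2 = f(1.240000, 0.623077) = 2.148323
  y ← 0.418208 + (0.12/2)·(1.707242 + 2.148323) = 0.649542
x=1.240000, y=0.649542:
  k1 = f(1.240000, 0.649542) = 2.199400
  k2 = f(1.360000, 0.913470) = 2.740861
  y ← 0.649542 + (0.12/2)·(2.199400 + 2.740861) = 0.945958
y(1.36) ≈ 0.9460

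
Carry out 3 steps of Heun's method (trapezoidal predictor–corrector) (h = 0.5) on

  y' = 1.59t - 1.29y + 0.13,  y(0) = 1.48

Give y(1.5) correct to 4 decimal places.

1.4108

Heun: k1 = f(t_n, y_n); k2 = f(t_n + h, y_n + h·k1); y_{n+1} = y_n + (h/2)·(k1 + k2).
t=0.000000, y=1.480000:
  k1 = f(0.000000, 1.480000) = -1.779200
  k2 = f(0.500000, 0.590400) = 0.163384
  y ← 1.480000 + (0.5/2)·(-1.779200 + 0.163384) = 1.076046
t=0.500000, y=1.076046:
  k1 = f(0.500000, 1.076046) = -0.463099
  k2 = f(1.000000, 0.844496) = 0.630600
  y ← 1.076046 + (0.5/2)·(-0.463099 + 0.630600) = 1.117921
t=1.000000, y=1.117921:
  k1 = f(1.000000, 1.117921) = 0.277882
  k2 = f(1.500000, 1.256862) = 0.893648
  y ← 1.117921 + (0.5/2)·(0.277882 + 0.893648) = 1.410804
y(1.5) ≈ 1.4108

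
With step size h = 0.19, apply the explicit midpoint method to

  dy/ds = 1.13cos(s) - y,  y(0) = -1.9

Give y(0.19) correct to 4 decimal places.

-1.3800

Midpoint: k1 = f(s_n, y_n); k2 = f(s_n + h/2, y_n + (h/2)·k1); y_{n+1} = y_n + h·k2.
s=0.000000, y=-1.900000:
  k1 = f(0.000000, -1.900000) = 3.030000
  k2 = f(0.095000, -1.612150) = 2.737055
  y ← -1.900000 + 0.19·2.737055 = -1.379960
y(0.19) ≈ -1.3800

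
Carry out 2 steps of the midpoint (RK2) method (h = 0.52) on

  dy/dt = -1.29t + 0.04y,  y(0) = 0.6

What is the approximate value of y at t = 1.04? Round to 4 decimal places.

-0.0794

Midpoint: k1 = f(t_n, y_n); k2 = f(t_n + h/2, y_n + (h/2)·k1); y_{n+1} = y_n + h·k2.
t=0.000000, y=0.600000:
  k1 = f(0.000000, 0.600000) = 0.024000
  k2 = f(0.260000, 0.606240) = -0.311150
  y ← 0.600000 + 0.52·(-0.311150) = 0.438202
t=0.520000, y=0.438202:
  k1 = f(0.520000, 0.438202) = -0.653272
  k2 = f(0.780000, 0.268351) = -0.995466
  y ← 0.438202 + 0.52·(-0.995466) = -0.079441
y(1.04) ≈ -0.0794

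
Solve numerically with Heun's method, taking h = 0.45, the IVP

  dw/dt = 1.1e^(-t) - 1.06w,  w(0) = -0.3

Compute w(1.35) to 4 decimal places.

0.2724

Heun: k1 = f(t_n, w_n); k2 = f(t_n + h, w_n + h·k1); w_{n+1} = w_n + (h/2)·(k1 + k2).
t=0.000000, w=-0.300000:
  k1 = f(0.000000, -0.300000) = 1.418000
  k2 = f(0.450000, 0.338100) = 0.343005
  w ← -0.300000 + (0.45/2)·(1.418000 + 0.343005) = 0.096226
t=0.450000, w=0.096226:
  k1 = f(0.450000, 0.096226) = 0.599391
  k2 = f(0.900000, 0.365952) = 0.059317
  w ← 0.096226 + (0.45/2)·(0.599391 + 0.059317) = 0.244436
t=0.900000, w=0.244436:
  k1 = f(0.900000, 0.244436) = 0.188125
  k2 = f(1.350000, 0.329092) = -0.063673
  w ← 0.244436 + (0.45/2)·(0.188125 + (-0.063673)) = 0.272437
w(1.35) ≈ 0.2724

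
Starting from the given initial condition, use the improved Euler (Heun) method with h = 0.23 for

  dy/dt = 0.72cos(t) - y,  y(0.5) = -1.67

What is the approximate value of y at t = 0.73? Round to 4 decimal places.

Heun: k1 = f(t_n, y_n); k2 = f(t_n + h, y_n + h·k1); y_{n+1} = y_n + (h/2)·(k1 + k2).
t=0.500000, y=-1.670000:
  k1 = f(0.500000, -1.670000) = 2.301859
  k2 = f(0.730000, -1.140572) = 1.677098
  y ← -1.670000 + (0.23/2)·(2.301859 + 1.677098) = -1.212420
y(0.73) ≈ -1.2124

-1.2124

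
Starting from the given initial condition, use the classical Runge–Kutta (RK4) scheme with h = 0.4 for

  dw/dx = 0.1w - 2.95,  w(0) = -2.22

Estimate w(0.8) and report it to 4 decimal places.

RK4: k1 = f(x_n, w_n); k2 = f(x_n + h/2, w_n + (h/2)·k1); k3 = f(x_n + h/2, w_n + (h/2)·k2); k4 = f(x_n + h, w_n + h·k3); w_{n+1} = w_n + (h/6)·(k1 + 2k2 + 2k3 + k4).
x=0.000000, w=-2.220000:
  k1 = f(0.000000, -2.220000) = -3.172000
  k2 = f(0.200000, -2.854400) = -3.235440
  k3 = f(0.200000, -2.867088) = -3.236709
  k4 = f(0.400000, -3.514684) = -3.301468
  w ← -2.220000 + (0.4/6)·(k1 + 2k2 + 2k3 + k4) = -3.514518
x=0.400000, w=-3.514518:
  k1 = f(0.400000, -3.514518) = -3.301452
  k2 = f(0.600000, -4.174808) = -3.367481
  k3 = f(0.600000, -4.188014) = -3.368801
  k4 = f(0.800000, -4.862038) = -3.436204
  w ← -3.514518 + (0.4/6)·(k1 + 2k2 + 2k3 + k4) = -4.861866
w(0.8) ≈ -4.8619

-4.8619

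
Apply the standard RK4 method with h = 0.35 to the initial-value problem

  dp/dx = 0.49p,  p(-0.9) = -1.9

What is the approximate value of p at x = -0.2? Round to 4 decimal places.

RK4: k1 = f(x_n, p_n); k2 = f(x_n + h/2, p_n + (h/2)·k1); k3 = f(x_n + h/2, p_n + (h/2)·k2); k4 = f(x_n + h, p_n + h·k3); p_{n+1} = p_n + (h/6)·(k1 + 2k2 + 2k3 + k4).
x=-0.900000, p=-1.900000:
  k1 = f(-0.900000, -1.900000) = -0.931000
  k2 = f(-0.725000, -2.062925) = -1.010833
  k3 = f(-0.725000, -2.076896) = -1.017679
  k4 = f(-0.550000, -2.256188) = -1.105532
  p ← -1.900000 + (0.35/6)·(k1 + 2k2 + 2k3 + k4) = -2.255457
x=-0.550000, p=-2.255457:
  k1 = f(-0.550000, -2.255457) = -1.105174
  k2 = f(-0.375000, -2.448863) = -1.199943
  k3 = f(-0.375000, -2.465447) = -1.208069
  k4 = f(-0.200000, -2.678282) = -1.312358
  p ← -2.255457 + (0.35/6)·(k1 + 2k2 + 2k3 + k4) = -2.677415
p(-0.2) ≈ -2.6774

-2.6774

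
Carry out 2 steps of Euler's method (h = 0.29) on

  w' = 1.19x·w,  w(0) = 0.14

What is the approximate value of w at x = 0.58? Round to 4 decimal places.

Euler: w_{n+1} = w_n + h·f(x_n, w_n).
x=0.000000, w=0.140000: f=0.000000 → w ← 0.140000 + 0.29·0.000000 = 0.140000
x=0.290000, w=0.140000: f=0.048314 → w ← 0.140000 + 0.29·0.048314 = 0.154011
w(0.58) ≈ 0.1540

0.1540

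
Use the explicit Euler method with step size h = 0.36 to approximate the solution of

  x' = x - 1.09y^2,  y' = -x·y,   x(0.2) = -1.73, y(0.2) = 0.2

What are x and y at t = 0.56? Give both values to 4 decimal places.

-2.3685, 0.3246

Euler on (x,y): x_{n+1} = x_n + h·x', y_{n+1} = y_n + h·y'.
0.200000: (-1.730000, 0.200000); f=(-1.773600, 0.346000) → (-2.368496, 0.324560)
(x(0.56), y(0.56)) ≈ (-2.3685, 0.3246)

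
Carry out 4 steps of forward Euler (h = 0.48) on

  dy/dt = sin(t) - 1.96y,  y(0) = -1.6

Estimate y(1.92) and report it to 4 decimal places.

0.4999

Euler: y_{n+1} = y_n + h·f(t_n, y_n).
t=0.000000, y=-1.600000: f=3.136000 → y ← -1.600000 + 0.48·3.136000 = -0.094720
t=0.480000, y=-0.094720: f=0.647430 → y ← -0.094720 + 0.48·0.647430 = 0.216047
t=0.960000, y=0.216047: f=0.395740 → y ← 0.216047 + 0.48·0.395740 = 0.406002
t=1.440000, y=0.406002: f=0.195695 → y ← 0.406002 + 0.48·0.195695 = 0.499935
y(1.92) ≈ 0.4999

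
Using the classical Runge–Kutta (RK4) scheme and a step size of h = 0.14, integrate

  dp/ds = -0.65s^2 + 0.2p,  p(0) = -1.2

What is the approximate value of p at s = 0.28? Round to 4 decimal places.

RK4: k1 = f(s_n, p_n); k2 = f(s_n + h/2, p_n + (h/2)·k1); k3 = f(s_n + h/2, p_n + (h/2)·k2); k4 = f(s_n + h, p_n + h·k3); p_{n+1} = p_n + (h/6)·(k1 + 2k2 + 2k3 + k4).
s=0.000000, p=-1.200000:
  k1 = f(0.000000, -1.200000) = -0.240000
  k2 = f(0.070000, -1.216800) = -0.246545
  k3 = f(0.070000, -1.217258) = -0.246637
  k4 = f(0.140000, -1.234529) = -0.259646
  p ← -1.200000 + (0.14/6)·(k1 + 2k2 + 2k3 + k4) = -1.234674
s=0.140000, p=-1.234674:
  k1 = f(0.140000, -1.234674) = -0.259675
  k2 = f(0.210000, -1.252851) = -0.279235
  k3 = f(0.210000, -1.254220) = -0.279509
  k4 = f(0.280000, -1.273805) = -0.305721
  p ← -1.234674 + (0.14/6)·(k1 + 2k2 + 2k3 + k4) = -1.273941
p(0.28) ≈ -1.2739

-1.2739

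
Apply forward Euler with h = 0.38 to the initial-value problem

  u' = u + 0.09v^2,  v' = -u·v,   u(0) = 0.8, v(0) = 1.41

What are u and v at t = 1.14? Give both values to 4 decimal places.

Euler on (u,v): u_{n+1} = u_n + h·u', v_{n+1} = v_n + h·v'.
0.000000: (0.800000, 1.410000); f=(0.978929, -1.128000) → (1.171993, 0.981360)
0.380000: (1.171993, 0.981360); f=(1.258669, -1.150147) → (1.650287, 0.544304)
0.760000: (1.650287, 0.544304); f=(1.676951, -0.898258) → (2.287529, 0.202966)
(u(1.14), v(1.14)) ≈ (2.2875, 0.2030)

2.2875, 0.2030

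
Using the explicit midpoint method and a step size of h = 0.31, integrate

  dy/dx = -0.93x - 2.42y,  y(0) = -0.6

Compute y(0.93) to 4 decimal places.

-0.3123

Midpoint: k1 = f(x_n, y_n); k2 = f(x_n + h/2, y_n + (h/2)·k1); y_{n+1} = y_n + h·k2.
x=0.000000, y=-0.600000:
  k1 = f(0.000000, -0.600000) = 1.452000
  k2 = f(0.155000, -0.374940) = 0.763205
  y ← -0.600000 + 0.31·0.763205 = -0.363407
x=0.310000, y=-0.363407:
  k1 = f(0.310000, -0.363407) = 0.591144
  k2 = f(0.465000, -0.271779) = 0.225256
  y ← -0.363407 + 0.31·0.225256 = -0.293577
x=0.620000, y=-0.293577:
  k1 = f(0.620000, -0.293577) = 0.133857
  k2 = f(0.775000, -0.272829) = -0.060503
  y ← -0.293577 + 0.31·(-0.060503) = -0.312333
y(0.93) ≈ -0.3123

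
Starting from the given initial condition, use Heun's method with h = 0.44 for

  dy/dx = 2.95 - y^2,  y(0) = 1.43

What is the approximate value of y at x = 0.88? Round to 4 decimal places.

1.6095

Heun: k1 = f(x_n, y_n); k2 = f(x_n + h, y_n + h·k1); y_{n+1} = y_n + (h/2)·(k1 + k2).
x=0.000000, y=1.430000:
  k1 = f(0.000000, 1.430000) = 0.905100
  k2 = f(0.440000, 1.828244) = -0.392476
  y ← 1.430000 + (0.44/2)·(0.905100 + (-0.392476)) = 1.542777
x=0.440000, y=1.542777:
  k1 = f(0.440000, 1.542777) = 0.569838
  k2 = f(0.880000, 1.793506) = -0.266664
  y ← 1.542777 + (0.44/2)·(0.569838 + (-0.266664)) = 1.609476
y(0.88) ≈ 1.6095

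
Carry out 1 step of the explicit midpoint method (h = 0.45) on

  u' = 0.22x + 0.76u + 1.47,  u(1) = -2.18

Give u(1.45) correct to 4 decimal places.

-2.1402

Midpoint: k1 = f(x_n, u_n); k2 = f(x_n + h/2, u_n + (h/2)·k1); u_{n+1} = u_n + h·k2.
x=1.000000, u=-2.180000:
  k1 = f(1.000000, -2.180000) = 0.033200
  k2 = f(1.225000, -2.172530) = 0.088377
  u ← -2.180000 + 0.45·0.088377 = -2.140230
u(1.45) ≈ -2.1402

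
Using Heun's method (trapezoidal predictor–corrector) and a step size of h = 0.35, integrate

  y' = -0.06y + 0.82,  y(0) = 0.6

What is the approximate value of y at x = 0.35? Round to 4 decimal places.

0.8715

Heun: k1 = f(x_n, y_n); k2 = f(x_n + h, y_n + h·k1); y_{n+1} = y_n + (h/2)·(k1 + k2).
x=0.000000, y=0.600000:
  k1 = f(0.000000, 0.600000) = 0.784000
  k2 = f(0.350000, 0.874400) = 0.767536
  y ← 0.600000 + (0.35/2)·(0.784000 + 0.767536) = 0.871519
y(0.35) ≈ 0.8715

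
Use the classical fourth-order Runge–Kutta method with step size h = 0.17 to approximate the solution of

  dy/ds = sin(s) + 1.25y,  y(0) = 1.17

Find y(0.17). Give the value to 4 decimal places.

1.4625

RK4: k1 = f(s_n, y_n); k2 = f(s_n + h/2, y_n + (h/2)·k1); k3 = f(s_n + h/2, y_n + (h/2)·k2); k4 = f(s_n + h, y_n + h·k3); y_{n+1} = y_n + (h/6)·(k1 + 2k2 + 2k3 + k4).
s=0.000000, y=1.170000:
  k1 = f(0.000000, 1.170000) = 1.462500
  k2 = f(0.085000, 1.294312) = 1.702788
  k3 = f(0.085000, 1.314737) = 1.728319
  k4 = f(0.170000, 1.463814) = 1.998950
  y ← 1.170000 + (0.17/6)·(k1 + 2k2 + 2k3 + k4) = 1.462504
y(0.17) ≈ 1.4625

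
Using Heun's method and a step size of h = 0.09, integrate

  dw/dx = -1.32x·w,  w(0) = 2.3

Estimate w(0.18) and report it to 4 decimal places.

Heun: k1 = f(x_n, w_n); k2 = f(x_n + h, w_n + h·k1); w_{n+1} = w_n + (h/2)·(k1 + k2).
x=0.000000, w=2.300000:
  k1 = f(0.000000, 2.300000) = 0.000000
  k2 = f(0.090000, 2.300000) = -0.273240
  w ← 2.300000 + (0.09/2)·(0.000000 + (-0.273240)) = 2.287704
x=0.090000, w=2.287704:
  k1 = f(0.090000, 2.287704) = -0.271779
  k2 = f(0.180000, 2.263244) = -0.537747
  w ← 2.287704 + (0.09/2)·(-0.271779 + (-0.537747)) = 2.251276
w(0.18) ≈ 2.2513

2.2513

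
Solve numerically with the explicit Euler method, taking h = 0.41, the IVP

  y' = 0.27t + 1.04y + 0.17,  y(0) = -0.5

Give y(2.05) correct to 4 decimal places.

-1.4585

Euler: y_{n+1} = y_n + h·f(t_n, y_n).
t=0.000000, y=-0.500000: f=-0.350000 → y ← -0.500000 + 0.41·(-0.350000) = -0.643500
t=0.410000, y=-0.643500: f=-0.388540 → y ← -0.643500 + 0.41·(-0.388540) = -0.802801
t=0.820000, y=-0.802801: f=-0.443513 → y ← -0.802801 + 0.41·(-0.443513) = -0.984642
t=1.230000, y=-0.984642: f=-0.521928 → y ← -0.984642 + 0.41·(-0.521928) = -1.198632
t=1.640000, y=-1.198632: f=-0.633778 → y ← -1.198632 + 0.41·(-0.633778) = -1.458481
y(2.05) ≈ -1.4585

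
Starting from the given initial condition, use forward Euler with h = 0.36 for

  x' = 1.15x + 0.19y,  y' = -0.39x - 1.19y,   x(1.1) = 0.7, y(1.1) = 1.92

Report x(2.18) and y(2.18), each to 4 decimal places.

Euler on (x,y): x_{n+1} = x_n + h·x', y_{n+1} = y_n + h·y'.
1.100000: (0.700000, 1.920000); f=(1.169800, -2.557800) → (1.121128, 0.999192)
1.460000: (1.121128, 0.999192); f=(1.479144, -1.626278) → (1.653620, 0.413732)
1.820000: (1.653620, 0.413732); f=(1.980272, -1.137253) → (2.366518, 0.004321)
(x(2.18), y(2.18)) ≈ (2.3665, 0.0043)

2.3665, 0.0043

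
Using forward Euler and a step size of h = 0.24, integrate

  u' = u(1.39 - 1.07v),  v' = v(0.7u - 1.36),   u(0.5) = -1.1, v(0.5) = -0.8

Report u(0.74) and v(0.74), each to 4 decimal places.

Euler on (u,v): u_{n+1} = u_n + h·u', v_{n+1} = v_n + h·v'.
0.500000: (-1.100000, -0.800000); f=(-2.470600, 1.704000) → (-1.692944, -0.391040)
(u(0.74), v(0.74)) ≈ (-1.6929, -0.3910)

-1.6929, -0.3910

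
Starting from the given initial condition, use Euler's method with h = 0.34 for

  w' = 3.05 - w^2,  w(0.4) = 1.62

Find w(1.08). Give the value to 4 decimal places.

Euler: w_{n+1} = w_n + h·f(x_n, w_n).
x=0.400000, w=1.620000: f=0.425600 → w ← 1.620000 + 0.34·0.425600 = 1.764704
x=0.740000, w=1.764704: f=-0.064180 → w ← 1.764704 + 0.34·(-0.064180) = 1.742883
w(1.08) ≈ 1.7429

1.7429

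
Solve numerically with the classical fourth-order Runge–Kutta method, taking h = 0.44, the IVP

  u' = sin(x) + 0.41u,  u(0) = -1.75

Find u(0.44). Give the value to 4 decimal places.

RK4: k1 = f(x_n, u_n); k2 = f(x_n + h/2, u_n + (h/2)·k1); k3 = f(x_n + h/2, u_n + (h/2)·k2); k4 = f(x_n + h, u_n + h·k3); u_{n+1} = u_n + (h/6)·(k1 + 2k2 + 2k3 + k4).
x=0.000000, u=-1.750000:
  k1 = f(0.000000, -1.750000) = -0.717500
  k2 = f(0.220000, -1.907850) = -0.563989
  k3 = f(0.220000, -1.874078) = -0.550142
  k4 = f(0.440000, -1.992063) = -0.390806
  u ← -1.750000 + (0.44/6)·(k1 + 2k2 + 2k3 + k4) = -1.994682
u(0.44) ≈ -1.9947

-1.9947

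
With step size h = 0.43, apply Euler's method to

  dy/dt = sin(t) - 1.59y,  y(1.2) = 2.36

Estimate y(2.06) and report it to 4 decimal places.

Euler: y_{n+1} = y_n + h·f(t_n, y_n).
t=1.200000, y=2.360000: f=-2.820361 → y ← 2.360000 + 0.43·(-2.820361) = 1.147245
t=1.630000, y=1.147245: f=-0.825871 → y ← 1.147245 + 0.43·(-0.825871) = 0.792120
y(2.06) ≈ 0.7921

0.7921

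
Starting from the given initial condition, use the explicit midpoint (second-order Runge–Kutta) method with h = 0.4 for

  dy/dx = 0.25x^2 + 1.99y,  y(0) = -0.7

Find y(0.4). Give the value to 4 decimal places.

-1.4750

Midpoint: k1 = f(x_n, y_n); k2 = f(x_n + h/2, y_n + (h/2)·k1); y_{n+1} = y_n + h·k2.
x=0.000000, y=-0.700000:
  k1 = f(0.000000, -0.700000) = -1.393000
  k2 = f(0.200000, -0.978600) = -1.937414
  y ← -0.700000 + 0.4·(-1.937414) = -1.474966
y(0.4) ≈ -1.4750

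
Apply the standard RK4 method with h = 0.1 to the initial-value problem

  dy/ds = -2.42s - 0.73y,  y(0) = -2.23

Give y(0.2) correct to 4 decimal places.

-1.9732

RK4: k1 = f(s_n, y_n); k2 = f(s_n + h/2, y_n + (h/2)·k1); k3 = f(s_n + h/2, y_n + (h/2)·k2); k4 = f(s_n + h, y_n + h·k3); y_{n+1} = y_n + (h/6)·(k1 + 2k2 + 2k3 + k4).
s=0.000000, y=-2.230000:
  k1 = f(0.000000, -2.230000) = 1.627900
  k2 = f(0.050000, -2.148605) = 1.447482
  k3 = f(0.050000, -2.157626) = 1.454067
  k4 = f(0.100000, -2.084593) = 1.279753
  y ← -2.230000 + (0.1/6)·(k1 + 2k2 + 2k3 + k4) = -2.084821
s=0.100000, y=-2.084821:
  k1 = f(0.100000, -2.084821) = 1.279919
  k2 = f(0.150000, -2.020825) = 1.112202
  k3 = f(0.150000, -2.029211) = 1.118324
  k4 = f(0.200000, -1.972988) = 0.956282
  y ← -2.084821 + (0.1/6)·(k1 + 2k2 + 2k3 + k4) = -1.973200
y(0.2) ≈ -1.9732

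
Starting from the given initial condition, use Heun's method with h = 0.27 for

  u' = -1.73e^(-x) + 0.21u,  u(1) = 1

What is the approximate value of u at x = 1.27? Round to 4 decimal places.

0.9019

Heun: k1 = f(x_n, u_n); k2 = f(x_n + h, u_n + h·k1); u_{n+1} = u_n + (h/2)·(k1 + k2).
x=1.000000, u=1.000000:
  k1 = f(1.000000, 1.000000) = -0.426431
  k2 = f(1.270000, 0.884864) = -0.300017
  u ← 1.000000 + (0.27/2)·(-0.426431 + (-0.300017)) = 0.901929
u(1.27) ≈ 0.9019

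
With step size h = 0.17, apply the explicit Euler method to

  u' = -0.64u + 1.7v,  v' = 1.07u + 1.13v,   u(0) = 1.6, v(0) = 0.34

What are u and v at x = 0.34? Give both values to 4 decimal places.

Euler on (u,v): u_{n+1} = u_n + h·u', v_{n+1} = v_n + h·v'.
0.000000: (1.600000, 0.340000); f=(-0.446000, 2.096200) → (1.524180, 0.696354)
0.170000: (1.524180, 0.696354); f=(0.208327, 2.417753) → (1.559596, 1.107372)
(u(0.34), v(0.34)) ≈ (1.5596, 1.1074)

1.5596, 1.1074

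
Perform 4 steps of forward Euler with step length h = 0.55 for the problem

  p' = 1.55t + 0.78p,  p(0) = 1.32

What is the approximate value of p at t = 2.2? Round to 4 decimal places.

Euler: p_{n+1} = p_n + h·f(t_n, p_n).
t=0.000000, p=1.320000: f=1.029600 → p ← 1.320000 + 0.55·1.029600 = 1.886280
t=0.550000, p=1.886280: f=2.323798 → p ← 1.886280 + 0.55·2.323798 = 3.164369
t=1.100000, p=3.164369: f=4.173208 → p ← 3.164369 + 0.55·4.173208 = 5.459633
t=1.650000, p=5.459633: f=6.816014 → p ← 5.459633 + 0.55·6.816014 = 9.208441
p(2.2) ≈ 9.2084

9.2084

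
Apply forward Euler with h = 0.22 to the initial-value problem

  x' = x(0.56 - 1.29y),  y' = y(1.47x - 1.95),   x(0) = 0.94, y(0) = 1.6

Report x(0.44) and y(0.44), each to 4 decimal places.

0.4566, 1.0842

Euler on (x,y): x_{n+1} = x_n + h·x', y_{n+1} = y_n + h·y'.
0.000000: (0.940000, 1.600000); f=(-1.413760, -0.909120) → (0.628973, 1.399994)
0.220000: (0.628973, 1.399994); f=(-0.783695, -1.435567) → (0.456560, 1.084169)
(x(0.44), y(0.44)) ≈ (0.4566, 1.0842)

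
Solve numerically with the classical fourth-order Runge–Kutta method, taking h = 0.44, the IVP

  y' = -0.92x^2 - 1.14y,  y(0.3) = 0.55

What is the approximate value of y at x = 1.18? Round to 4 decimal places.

-0.1672

RK4: k1 = f(x_n, y_n); k2 = f(x_n + h/2, y_n + (h/2)·k1); k3 = f(x_n + h/2, y_n + (h/2)·k2); k4 = f(x_n + h, y_n + h·k3); y_{n+1} = y_n + (h/6)·(k1 + 2k2 + 2k3 + k4).
x=0.300000, y=0.550000:
  k1 = f(0.300000, 0.550000) = -0.709800
  k2 = f(0.520000, 0.393844) = -0.697750
  k3 = f(0.520000, 0.396495) = -0.700772
  k4 = f(0.740000, 0.241660) = -0.779285
  y ← 0.550000 + (0.44/6)·(k1 + 2k2 + 2k3 + k4) = 0.235684
x=0.740000, y=0.235684:
  k1 = f(0.740000, 0.235684) = -0.772472
  k2 = f(0.960000, 0.065740) = -0.922816
  k3 = f(0.960000, 0.032664) = -0.885109
  k4 = f(1.180000, -0.153764) = -1.105717
  y ← 0.235684 + (0.44/6)·(k1 + 2k2 + 2k3 + k4) = -0.167212
y(1.18) ≈ -0.1672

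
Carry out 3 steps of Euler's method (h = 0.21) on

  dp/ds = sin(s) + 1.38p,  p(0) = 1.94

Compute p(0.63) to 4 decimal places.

4.3047

Euler: p_{n+1} = p_n + h·f(s_n, p_n).
s=0.000000, p=1.940000: f=2.677200 → p ← 1.940000 + 0.21·2.677200 = 2.502212
s=0.210000, p=2.502212: f=3.661512 → p ← 2.502212 + 0.21·3.661512 = 3.271130
s=0.420000, p=3.271130: f=4.921919 → p ← 3.271130 + 0.21·4.921919 = 4.304733
p(0.63) ≈ 4.3047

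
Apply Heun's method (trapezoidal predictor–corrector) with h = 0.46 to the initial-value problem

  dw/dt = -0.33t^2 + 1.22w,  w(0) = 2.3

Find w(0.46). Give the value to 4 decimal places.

3.9369

Heun: k1 = f(t_n, w_n); k2 = f(t_n + h, w_n + h·k1); w_{n+1} = w_n + (h/2)·(k1 + k2).
t=0.000000, w=2.300000:
  k1 = f(0.000000, 2.300000) = 2.806000
  k2 = f(0.460000, 3.590760) = 4.310899
  w ← 2.300000 + (0.46/2)·(2.806000 + 4.310899) = 3.936887
w(0.46) ≈ 3.9369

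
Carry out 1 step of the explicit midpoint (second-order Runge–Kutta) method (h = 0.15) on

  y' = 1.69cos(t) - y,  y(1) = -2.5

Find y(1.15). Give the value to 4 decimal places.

Midpoint: k1 = f(t_n, y_n); k2 = f(t_n + h/2, y_n + (h/2)·k1); y_{n+1} = y_n + h·k2.
t=1.000000, y=-2.500000:
  k1 = f(1.000000, -2.500000) = 3.413111
  k2 = f(1.075000, -2.244017) = 3.048004
  y ← -2.500000 + 0.15·3.048004 = -2.042799
y(1.15) ≈ -2.0428

-2.0428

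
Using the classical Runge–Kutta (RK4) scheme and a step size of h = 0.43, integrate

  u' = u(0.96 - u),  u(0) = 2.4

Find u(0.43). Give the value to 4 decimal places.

RK4: k1 = f(s_n, u_n); k2 = f(s_n + h/2, u_n + (h/2)·k1); k3 = f(s_n + h/2, u_n + (h/2)·k2); k4 = f(s_n + h, u_n + h·k3); u_{n+1} = u_n + (h/6)·(k1 + 2k2 + 2k3 + k4).
s=0.000000, u=2.400000:
  k1 = f(0.000000, 2.400000) = -3.456000
  k2 = f(0.215000, 1.656960) = -1.154835
  k3 = f(0.215000, 2.151711) = -2.564216
  k4 = f(0.430000, 1.297387) = -0.437722
  u ← 2.400000 + (0.43/6)·(k1 + 2k2 + 2k3 + k4) = 1.587886
u(0.43) ≈ 1.5879

1.5879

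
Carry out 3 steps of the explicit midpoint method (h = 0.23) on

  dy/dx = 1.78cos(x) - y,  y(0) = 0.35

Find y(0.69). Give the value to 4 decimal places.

0.9767

Midpoint: k1 = f(x_n, y_n); k2 = f(x_n + h/2, y_n + (h/2)·k1); y_{n+1} = y_n + h·k2.
x=0.000000, y=0.350000:
  k1 = f(0.000000, 0.350000) = 1.430000
  k2 = f(0.115000, 0.514450) = 1.253793
  y ← 0.350000 + 0.23·1.253793 = 0.638372
x=0.230000, y=0.638372:
  k1 = f(0.230000, 0.638372) = 1.094754
  k2 = f(0.345000, 0.764269) = 0.910845
  y ← 0.638372 + 0.23·0.910845 = 0.847867
x=0.460000, y=0.847867:
  k1 = f(0.460000, 0.847867) = 0.747107
  k2 = f(0.575000, 0.933784) = 0.559978
  y ← 0.847867 + 0.23·0.559978 = 0.976662
y(0.69) ≈ 0.9767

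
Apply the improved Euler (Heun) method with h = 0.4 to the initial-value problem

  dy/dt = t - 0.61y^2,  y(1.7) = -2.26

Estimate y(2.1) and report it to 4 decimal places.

Heun: k1 = f(t_n, y_n); k2 = f(t_n + h, y_n + h·k1); y_{n+1} = y_n + (h/2)·(k1 + k2).
t=1.700000, y=-2.260000:
  k1 = f(1.700000, -2.260000) = -1.415636
  k2 = f(2.100000, -2.826254) = -2.772505
  y ← -2.260000 + (0.4/2)·(-1.415636 + (-2.772505)) = -3.097628
y(2.1) ≈ -3.0976

-3.0976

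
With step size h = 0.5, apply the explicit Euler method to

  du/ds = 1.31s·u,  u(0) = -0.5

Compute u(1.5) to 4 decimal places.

-1.0985

Euler: u_{n+1} = u_n + h·f(s_n, u_n).
s=0.000000, u=-0.500000: f=0.000000 → u ← -0.500000 + 0.5·0.000000 = -0.500000
s=0.500000, u=-0.500000: f=-0.327500 → u ← -0.500000 + 0.5·(-0.327500) = -0.663750
s=1.000000, u=-0.663750: f=-0.869513 → u ← -0.663750 + 0.5·(-0.869513) = -1.098506
u(1.5) ≈ -1.0985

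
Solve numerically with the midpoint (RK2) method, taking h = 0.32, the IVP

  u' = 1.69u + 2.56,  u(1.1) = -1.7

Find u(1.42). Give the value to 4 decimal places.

Midpoint: k1 = f(t_n, u_n); k2 = f(t_n + h/2, u_n + (h/2)·k1); u_{n+1} = u_n + h·k2.
t=1.100000, u=-1.700000:
  k1 = f(1.100000, -1.700000) = -0.313000
  k2 = f(1.260000, -1.750080) = -0.397635
  u ← -1.700000 + 0.32·(-0.397635) = -1.827243
u(1.42) ≈ -1.8272

-1.8272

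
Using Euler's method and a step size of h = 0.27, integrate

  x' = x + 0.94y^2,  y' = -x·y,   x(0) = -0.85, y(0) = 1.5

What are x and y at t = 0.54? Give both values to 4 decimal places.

Euler on (x,y): x_{n+1} = x_n + h·x', y_{n+1} = y_n + h·y'.
0.000000: (-0.850000, 1.500000); f=(1.265000, 1.275000) → (-0.508450, 1.844250)
0.270000: (-0.508450, 1.844250); f=(2.688733, 0.937709) → (0.217508, 2.097431)
(x(0.54), y(0.54)) ≈ (0.2175, 2.0974)

0.2175, 2.0974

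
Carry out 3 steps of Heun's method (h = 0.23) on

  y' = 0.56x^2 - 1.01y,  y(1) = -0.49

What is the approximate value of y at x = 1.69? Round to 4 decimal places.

0.3047

Heun: k1 = f(x_n, y_n); k2 = f(x_n + h, y_n + h·k1); y_{n+1} = y_n + (h/2)·(k1 + k2).
x=1.000000, y=-0.490000:
  k1 = f(1.000000, -0.490000) = 1.054900
  k2 = f(1.230000, -0.247373) = 1.097071
  y ← -0.490000 + (0.23/2)·(1.054900 + 1.097071) = -0.242523
x=1.230000, y=-0.242523:
  k1 = f(1.230000, -0.242523) = 1.092173
  k2 = f(1.460000, 0.008676) = 1.184933
  y ← -0.242523 + (0.23/2)·(1.092173 + 1.184933) = 0.019344
x=1.460000, y=0.019344:
  k1 = f(1.460000, 0.019344) = 1.174159
  k2 = f(1.690000, 0.289400) = 1.307122
  y ← 0.019344 + (0.23/2)·(1.174159 + 1.307122) = 0.304691
y(1.69) ≈ 0.3047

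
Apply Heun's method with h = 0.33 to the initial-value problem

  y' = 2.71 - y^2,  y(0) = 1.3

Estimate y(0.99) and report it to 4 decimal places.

Heun: k1 = f(t_n, y_n); k2 = f(t_n + h, y_n + h·k1); y_{n+1} = y_n + (h/2)·(k1 + k2).
t=0.000000, y=1.300000:
  k1 = f(0.000000, 1.300000) = 1.020000
  k2 = f(0.330000, 1.636600) = 0.031540
  y ← 1.300000 + (0.33/2)·(1.020000 + 0.031540) = 1.473504
t=0.330000, y=1.473504:
  k1 = f(0.330000, 1.473504) = 0.538785
  k2 = f(0.660000, 1.651303) = -0.016803
  y ← 1.473504 + (0.33/2)·(0.538785 + (-0.016803)) = 1.559631
t=0.660000, y=1.559631:
  k1 = f(0.660000, 1.559631) = 0.277550
  k2 = f(0.990000, 1.651223) = -0.016537
  y ← 1.559631 + (0.33/2)·(0.277550 + (-0.016537)) = 1.602698
y(0.99) ≈ 1.6027

1.6027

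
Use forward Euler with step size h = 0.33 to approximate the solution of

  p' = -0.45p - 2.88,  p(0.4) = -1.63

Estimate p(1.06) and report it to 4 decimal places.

-2.9415

Euler: p_{n+1} = p_n + h·f(t_n, p_n).
t=0.400000, p=-1.630000: f=-2.146500 → p ← -1.630000 + 0.33·(-2.146500) = -2.338345
t=0.730000, p=-2.338345: f=-1.827745 → p ← -2.338345 + 0.33·(-1.827745) = -2.941501
p(1.06) ≈ -2.9415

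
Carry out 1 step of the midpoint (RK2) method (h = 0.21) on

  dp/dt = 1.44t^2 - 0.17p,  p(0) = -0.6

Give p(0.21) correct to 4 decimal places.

Midpoint: k1 = f(t_n, p_n); k2 = f(t_n + h/2, p_n + (h/2)·k1); p_{n+1} = p_n + h·k2.
t=0.000000, p=-0.600000:
  k1 = f(0.000000, -0.600000) = 0.102000
  k2 = f(0.105000, -0.589290) = 0.116055
  p ← -0.600000 + 0.21·0.116055 = -0.575628
p(0.21) ≈ -0.5756

-0.5756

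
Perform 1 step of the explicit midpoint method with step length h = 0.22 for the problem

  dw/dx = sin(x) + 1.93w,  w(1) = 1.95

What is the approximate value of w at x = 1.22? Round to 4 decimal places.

3.1901

Midpoint: k1 = f(x_n, w_n); k2 = f(x_n + h/2, w_n + (h/2)·k1); w_{n+1} = w_n + h·k2.
x=1.000000, w=1.950000:
  k1 = f(1.000000, 1.950000) = 4.604971
  k2 = f(1.110000, 2.456547) = 5.636834
  w ← 1.950000 + 0.22·5.636834 = 3.190103
w(1.22) ≈ 3.1901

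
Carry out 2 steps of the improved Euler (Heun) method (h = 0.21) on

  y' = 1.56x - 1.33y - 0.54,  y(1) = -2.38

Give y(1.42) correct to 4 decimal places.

Heun: k1 = f(x_n, y_n); k2 = f(x_n + h, y_n + h·k1); y_{n+1} = y_n + (h/2)·(k1 + k2).
x=1.000000, y=-2.380000:
  k1 = f(1.000000, -2.380000) = 4.185400
  k2 = f(1.210000, -1.501066) = 3.344018
  y ← -2.380000 + (0.21/2)·(4.185400 + 3.344018) = -1.589411
x=1.210000, y=-1.589411:
  k1 = f(1.210000, -1.589411) = 3.461517
  k2 = f(1.420000, -0.862493) = 2.822315
  y ← -1.589411 + (0.21/2)·(3.461517 + 2.822315) = -0.929609
y(1.42) ≈ -0.9296

-0.9296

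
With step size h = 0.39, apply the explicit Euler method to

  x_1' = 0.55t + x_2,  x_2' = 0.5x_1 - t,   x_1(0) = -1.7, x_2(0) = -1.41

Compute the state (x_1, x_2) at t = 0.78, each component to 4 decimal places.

Euler on (x_1,x_2): x_1_{n+1} = x_1_n + h·x_1', x_2_{n+1} = x_2_n + h·x_2'.
0.000000: (-1.700000, -1.410000); f=(-1.410000, -0.850000) → (-2.249900, -1.741500)
0.390000: (-2.249900, -1.741500); f=(-1.527000, -1.514950) → (-2.845430, -2.332330)
(x_1(0.78), x_2(0.78)) ≈ (-2.8454, -2.3323)

-2.8454, -2.3323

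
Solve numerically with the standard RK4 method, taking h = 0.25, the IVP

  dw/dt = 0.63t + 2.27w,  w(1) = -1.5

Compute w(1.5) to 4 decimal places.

RK4: k1 = f(t_n, w_n); k2 = f(t_n + h/2, w_n + (h/2)·k1); k3 = f(t_n + h/2, w_n + (h/2)·k2); k4 = f(t_n + h, w_n + h·k3); w_{n+1} = w_n + (h/6)·(k1 + 2k2 + 2k3 + k4).
t=1.000000, w=-1.500000:
  k1 = f(1.000000, -1.500000) = -2.775000
  k2 = f(1.125000, -1.846875) = -3.483656
  k3 = f(1.125000, -1.935457) = -3.684737
  k4 = f(1.250000, -2.421184) = -4.708589
  w ← -1.500000 + (0.25/6)·(k1 + 2k2 + 2k3 + k4) = -2.409182
t=1.250000, w=-2.409182:
  k1 = f(1.250000, -2.409182) = -4.681344
  k2 = f(1.375000, -2.994350) = -5.930925
  k3 = f(1.375000, -3.150548) = -6.285494
  k4 = f(1.500000, -3.980556) = -8.090862
  w ← -2.409182 + (0.25/6)·(k1 + 2k2 + 2k3 + k4) = -3.959392
w(1.5) ≈ -3.9594

-3.9594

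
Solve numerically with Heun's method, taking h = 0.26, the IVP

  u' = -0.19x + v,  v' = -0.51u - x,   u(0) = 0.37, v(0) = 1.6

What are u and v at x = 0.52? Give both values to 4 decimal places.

1.1191, 1.2608

Heun on (u,v): k1 = f(x_n, state_n); k2 = f(x_n + h, state_n + h·k1); state_{n+1} = state_n + (h/2)·(k1 + k2).
0.000000: (0.370000, 1.600000)
  k1 = (1.600000, -0.188700)
  predictor → (0.786000, 1.550938)
  k2 = (1.501538, -0.660860)
  → (0.773200, 1.489557)
0.260000: (0.773200, 1.489557)
  k1 = (1.440157, -0.654332)
  predictor → (1.147641, 1.319431)
  k2 = (1.220631, -1.105297)
  → (1.119102, 1.260805)
(u(0.52), v(0.52)) ≈ (1.1191, 1.2608)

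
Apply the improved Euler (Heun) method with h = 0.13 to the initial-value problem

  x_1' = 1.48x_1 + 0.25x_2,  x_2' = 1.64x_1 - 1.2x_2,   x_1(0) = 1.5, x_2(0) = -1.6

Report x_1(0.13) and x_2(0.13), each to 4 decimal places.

1.7686, -1.0498

Heun on (x_1,x_2): k1 = f(s_n, state_n); k2 = f(s_n + h, state_n + h·k1); state_{n+1} = state_n + (h/2)·(k1 + k2).
0.000000: (1.500000, -1.600000)
  k1 = (1.820000, 4.380000)
  predictor → (1.736600, -1.030600)
  k2 = (2.312518, 4.084744)
  → (1.768614, -1.049792)
(x_1(0.13), x_2(0.13)) ≈ (1.7686, -1.0498)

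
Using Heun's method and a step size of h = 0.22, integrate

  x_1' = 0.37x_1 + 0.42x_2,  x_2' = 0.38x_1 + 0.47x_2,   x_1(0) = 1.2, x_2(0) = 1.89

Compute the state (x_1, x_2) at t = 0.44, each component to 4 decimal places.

Heun on (x_1,x_2): k1 = f(t_n, state_n); k2 = f(t_n + h, state_n + h·k1); state_{n+1} = state_n + (h/2)·(k1 + k2).
0.000000: (1.200000, 1.890000)
  k1 = (1.237800, 1.344300)
  predictor → (1.472316, 2.185746)
  k2 = (1.462770, 1.586781)
  → (1.497063, 2.212419)
0.220000: (1.497063, 2.212419)
  k1 = (1.483129, 1.608721)
  predictor → (1.823351, 2.566337)
  k2 = (1.752502, 1.899052)
  → (1.852982, 2.598274)
(x_1(0.44), x_2(0.44)) ≈ (1.8530, 2.5983)

1.8530, 2.5983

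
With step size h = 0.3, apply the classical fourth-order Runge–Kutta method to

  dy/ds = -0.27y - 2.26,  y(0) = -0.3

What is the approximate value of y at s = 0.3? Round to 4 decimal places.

RK4: k1 = f(s_n, y_n); k2 = f(s_n + h/2, y_n + (h/2)·k1); k3 = f(s_n + h/2, y_n + (h/2)·k2); k4 = f(s_n + h, y_n + h·k3); y_{n+1} = y_n + (h/6)·(k1 + 2k2 + 2k3 + k4).
s=0.000000, y=-0.300000:
  k1 = f(0.000000, -0.300000) = -2.179000
  k2 = f(0.150000, -0.626850) = -2.090750
  k3 = f(0.150000, -0.613613) = -2.094325
  k4 = f(0.300000, -0.928297) = -2.009360
  y ← -0.300000 + (0.3/6)·(k1 + 2k2 + 2k3 + k4) = -0.927925
y(0.3) ≈ -0.9279

-0.9279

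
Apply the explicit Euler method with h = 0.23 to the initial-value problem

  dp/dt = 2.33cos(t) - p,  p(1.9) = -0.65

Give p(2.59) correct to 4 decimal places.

Euler: p_{n+1} = p_n + h·f(t_n, p_n).
t=1.900000, p=-0.650000: f=-0.103265 → p ← -0.650000 + 0.23·(-0.103265) = -0.673751
t=2.130000, p=-0.673751: f=-0.562341 → p ← -0.673751 + 0.23·(-0.562341) = -0.803089
t=2.360000, p=-0.803089: f=-0.850727 → p ← -0.803089 + 0.23·(-0.850727) = -0.998757
p(2.59) ≈ -0.9988

-0.9988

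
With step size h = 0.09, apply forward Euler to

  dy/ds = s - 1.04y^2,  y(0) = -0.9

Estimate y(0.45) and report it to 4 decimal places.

-1.3560

Euler: y_{n+1} = y_n + h·f(s_n, y_n).
s=0.000000, y=-0.900000: f=-0.842400 → y ← -0.900000 + 0.09·(-0.842400) = -0.975816
s=0.090000, y=-0.975816: f=-0.900306 → y ← -0.975816 + 0.09·(-0.900306) = -1.056843
s=0.180000, y=-1.056843: f=-0.981595 → y ← -1.056843 + 0.09·(-0.981595) = -1.145187
s=0.270000, y=-1.145187: f=-1.093911 → y ← -1.145187 + 0.09·(-1.093911) = -1.243639
s=0.360000, y=-1.243639: f=-1.248504 → y ← -1.243639 + 0.09·(-1.248504) = -1.356004
y(0.45) ≈ -1.3560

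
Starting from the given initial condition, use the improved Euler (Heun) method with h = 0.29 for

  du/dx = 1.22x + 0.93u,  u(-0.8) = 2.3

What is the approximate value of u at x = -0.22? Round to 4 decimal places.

Heun: k1 = f(x_n, u_n); k2 = f(x_n + h, u_n + h·k1); u_{n+1} = u_n + (h/2)·(k1 + k2).
x=-0.800000, u=2.300000:
  k1 = f(-0.800000, 2.300000) = 1.163000
  k2 = f(-0.510000, 2.637270) = 1.830461
  u ← 2.300000 + (0.29/2)·(1.163000 + 1.830461) = 2.734052
x=-0.510000, u=2.734052:
  k1 = f(-0.510000, 2.734052) = 1.920468
  k2 = f(-0.220000, 3.290988) = 2.792219
  u ← 2.734052 + (0.29/2)·(1.920468 + 2.792219) = 3.417391
u(-0.22) ≈ 3.4174

3.4174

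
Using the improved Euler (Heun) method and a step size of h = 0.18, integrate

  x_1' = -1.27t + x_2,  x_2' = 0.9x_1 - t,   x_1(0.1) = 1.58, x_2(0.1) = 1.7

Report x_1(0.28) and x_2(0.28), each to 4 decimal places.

Heun on (x_1,x_2): k1 = f(t_n, state_n); k2 = f(t_n + h, state_n + h·k1); state_{n+1} = state_n + (h/2)·(k1 + k2).
0.100000: (1.580000, 1.700000)
  k1 = (1.573000, 1.322000)
  predictor → (1.863140, 1.937960)
  k2 = (1.582360, 1.396826)
  → (1.863982, 1.944694)
(x_1(0.28), x_2(0.28)) ≈ (1.8640, 1.9447)

1.8640, 1.9447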